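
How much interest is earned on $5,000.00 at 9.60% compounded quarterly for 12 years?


Compound interest earned = final amount − principal.
A = P(1 + r/n)^(nt) = $5,000.00 × (1 + 0.096/4)^(4 × 12) = $15,608.74
Interest = A − P = $15,608.74 − $5,000.00 = $10,608.74

Interest = A - P = $10,608.74


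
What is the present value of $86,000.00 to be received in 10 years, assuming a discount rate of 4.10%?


Present value formula: PV = FV / (1 + r)^t
PV = $86,000.00 / (1 + 0.041)^10
PV = $86,000.00 / 1.4945391
PV = $57,542.82

PV = FV / (1 + r)^t = $57,542.82


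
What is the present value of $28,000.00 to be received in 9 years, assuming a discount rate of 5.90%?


Present value formula: PV = FV / (1 + r)^t
PV = $28,000.00 / (1 + 0.059)^9
PV = $28,000.00 / 1.675188
PV = $16,714.54

PV = FV / (1 + r)^t = $16,714.54


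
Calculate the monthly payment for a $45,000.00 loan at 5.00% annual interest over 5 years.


Loan payment formula: PMT = PV × r / (1 − (1 + r)^(−n))
Monthly rate r = 0.05/12 ≈ 0.00416667, n = 60 months
Denominator: 1 − (1 + 0.05/12)^(−60) = 0.2207946
PMT = $45,000.00 × (0.05/12) / 0.2207946
PMT = $849.21 per month

PMT = PV × r / (1-(1+r)^(-n)) = $849.21/month


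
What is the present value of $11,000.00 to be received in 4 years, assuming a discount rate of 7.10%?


Present value formula: PV = FV / (1 + r)^t
PV = $11,000.00 / (1 + 0.071)^4
PV = $11,000.00 / 1.315703
PV = $8,360.55

PV = FV / (1 + r)^t = $8,360.55


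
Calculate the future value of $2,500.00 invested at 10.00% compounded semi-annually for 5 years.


Compound interest formula: A = P(1 + r/n)^(nt)
A = $2,500.00 × (1 + 0.1/2)^(2 × 5)
Growth factor: (1 + 0.1/2)^10 = 1.628895
A = $2,500.00 × 1.628895
A = $4,072.24

A = P(1 + r/n)^(nt) = $4,072.24


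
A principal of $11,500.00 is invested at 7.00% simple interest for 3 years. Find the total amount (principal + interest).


Total amount formula: A = P(1 + rt) = P + P·r·t
Interest: I = P × r × t = $11,500.00 × 0.07 × 3 = $2,415.00
A = P + I = $11,500.00 + $2,415.00 = $13,915.00

A = P + I = P(1 + rt) = $13,915.00


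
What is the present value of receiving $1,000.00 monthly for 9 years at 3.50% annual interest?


Present value of an ordinary annuity: PV = PMT × (1 − (1 + r)^(−n)) / r
Monthly rate r = 0.035/12 ≈ 0.00291667, n = 108
PV = $1,000.00 × (1 − (1 + 0.035/12)^(−108)) / (0.035/12)
PV = $1,000.00 × 92.529069
PV = $92,529.07

PV = PMT × (1-(1+r)^(-n))/r = $92,529.07


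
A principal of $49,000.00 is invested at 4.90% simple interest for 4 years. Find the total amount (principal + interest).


Total amount formula: A = P(1 + rt) = P + P·r·t
Interest: I = P × r × t = $49,000.00 × 0.049 × 4 = $9,604.00
A = P + I = $49,000.00 + $9,604.00 = $58,604.00

A = P + I = P(1 + rt) = $58,604.00


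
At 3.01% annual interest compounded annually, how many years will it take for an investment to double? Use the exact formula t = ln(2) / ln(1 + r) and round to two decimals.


Doubling condition: (1 + r)^t = 2
Take ln of both sides: t × ln(1 + r) = ln(2)
t = ln(2) / ln(1 + r)
t = 0.693147 / 0.029656
t = 23.37

t = ln(2) / ln(1 + r) = 23.37 years


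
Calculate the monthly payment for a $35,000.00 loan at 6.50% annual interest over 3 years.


Loan payment formula: PMT = PV × r / (1 − (1 + r)^(−n))
Monthly rate r = 0.065/12 ≈ 0.00541667, n = 36 months
Denominator: 1 − (1 + 0.065/12)^(−36) = 0.176732
PMT = $35,000.00 × (0.065/12) / 0.176732
PMT = $1,072.72 per month

PMT = PV × r / (1-(1+r)^(-n)) = $1,072.72/month


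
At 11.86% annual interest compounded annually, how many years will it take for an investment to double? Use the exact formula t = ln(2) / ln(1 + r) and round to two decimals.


Doubling condition: (1 + r)^t = 2
Take ln of both sides: t × ln(1 + r) = ln(2)
t = ln(2) / ln(1 + r)
t = 0.693147 / 0.112078
t = 6.18

t = ln(2) / ln(1 + r) = 6.18 years


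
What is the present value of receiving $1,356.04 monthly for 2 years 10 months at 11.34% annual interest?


Present value of an ordinary annuity: PV = PMT × (1 − (1 + r)^(−n)) / r
Monthly rate r = 0.1134/12 = 0.00945, n = 34
PV = $1,356.04 × (1 − (1 + 0.1134/12)^(−34)) / (0.1134/12)
PV = $1,356.04 × 28.962904
PV = $39,274.86

PV = PMT × (1-(1+r)^(-n))/r = $39,274.86


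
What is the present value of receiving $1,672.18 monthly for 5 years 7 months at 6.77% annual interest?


Present value of an ordinary annuity: PV = PMT × (1 − (1 + r)^(−n)) / r
Monthly rate r = 0.0677/12 ≈ 0.00564167, n = 67
PV = $1,672.18 × (1 − (1 + 0.0677/12)^(−67)) / (0.0677/12)
PV = $1,672.18 × 55.663605
PV = $93,079.57

PV = PMT × (1-(1+r)^(-n))/r = $93,079.57


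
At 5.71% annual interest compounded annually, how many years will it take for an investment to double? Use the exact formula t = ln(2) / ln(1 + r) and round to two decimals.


Doubling condition: (1 + r)^t = 2
Take ln of both sides: t × ln(1 + r) = ln(2)
t = ln(2) / ln(1 + r)
t = 0.693147 / 0.055529
t = 12.48

t = ln(2) / ln(1 + r) = 12.48 years


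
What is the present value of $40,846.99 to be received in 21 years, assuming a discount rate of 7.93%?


Present value formula: PV = FV / (1 + r)^t
PV = $40,846.99 / (1 + 0.0793)^21
PV = $40,846.99 / 4.965760
PV = $8,225.73

PV = FV / (1 + r)^t = $8,225.73


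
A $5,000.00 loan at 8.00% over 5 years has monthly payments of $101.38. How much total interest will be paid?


Total paid over the life of the loan = PMT × n.
Total paid = $101.38 × 60 = $6,082.80
Total interest = total paid − principal = $6,082.80 − $5,000.00 = $1,082.80

Total interest = (PMT × n) - PV = $1,082.80


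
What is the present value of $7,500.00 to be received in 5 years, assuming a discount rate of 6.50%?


Present value formula: PV = FV / (1 + r)^t
PV = $7,500.00 / (1 + 0.065)^5
PV = $7,500.00 / 1.3700867
PV = $5,474.11

PV = FV / (1 + r)^t = $5,474.11


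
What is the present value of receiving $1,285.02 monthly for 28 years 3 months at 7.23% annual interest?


Present value of an ordinary annuity: PV = PMT × (1 − (1 + r)^(−n)) / r
Monthly rate r = 0.0723/12 = 0.006025, n = 339
PV = $1,285.02 × (1 − (1 + 0.0723/12)^(−339)) / (0.0723/12)
PV = $1,285.02 × 144.314586
PV = $185,447.13

PV = PMT × (1-(1+r)^(-n))/r = $185,447.13


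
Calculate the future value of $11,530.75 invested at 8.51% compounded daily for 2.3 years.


Compound interest formula: A = P(1 + r/n)^(nt)
A = $11,530.75 × (1 + 0.0851/365)^(365 × 2.3)
Growth factor: (1 + 0.0851/365)^839.5 = 1.216171
A = $11,530.75 × 1.216171
A = $14,023.36

A = P(1 + r/n)^(nt) = $14,023.36


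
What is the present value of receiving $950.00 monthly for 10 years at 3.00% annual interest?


Present value of an ordinary annuity: PV = PMT × (1 − (1 + r)^(−n)) / r
Monthly rate r = 0.03/12 = 0.0025, n = 120
PV = $950.00 × (1 − (1 + 0.03/12)^(−120)) / (0.03/12)
PV = $950.00 × 103.561753
PV = $98,383.67

PV = PMT × (1-(1+r)^(-n))/r = $98,383.67


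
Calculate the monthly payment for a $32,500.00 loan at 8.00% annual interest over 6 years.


Loan payment formula: PMT = PV × r / (1 − (1 + r)^(−n))
Monthly rate r = 0.08/12 ≈ 0.00666667, n = 72 months
Denominator: 1 − (1 + 0.08/12)^(−72) = 0.380230
PMT = $32,500.00 × (0.08/12) / 0.380230
PMT = $569.83 per month

PMT = PV × r / (1-(1+r)^(-n)) = $569.83/month


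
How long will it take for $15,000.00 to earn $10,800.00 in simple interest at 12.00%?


Rearrange the simple interest formula for t:
I = P × r × t  ⇒  t = I / (P × r)
t = $10,800.00 / ($15,000.00 × 0.12)
t = 6

t = I/(P×r) = 6 years


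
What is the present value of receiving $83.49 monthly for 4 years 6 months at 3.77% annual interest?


Present value of an ordinary annuity: PV = PMT × (1 − (1 + r)^(−n)) / r
Monthly rate r = 0.0377/12 ≈ 0.00314167, n = 54
PV = $83.49 × (1 − (1 + 0.0377/12)^(−54)) / (0.0377/12)
PV = $83.49 × 49.596408
PV = $4,140.80

PV = PMT × (1-(1+r)^(-n))/r = $4,140.80


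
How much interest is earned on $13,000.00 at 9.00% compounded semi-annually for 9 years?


Compound interest earned = final amount − principal.
A = P(1 + r/n)^(nt) = $13,000.00 × (1 + 0.09/2)^(2 × 9) = $28,710.22
Interest = A − P = $28,710.22 − $13,000.00 = $15,710.22

Interest = A - P = $15,710.22


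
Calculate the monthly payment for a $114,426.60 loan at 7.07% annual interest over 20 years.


Loan payment formula: PMT = PV × r / (1 − (1 + r)^(−n))
Monthly rate r = 0.0707/12 ≈ 0.00589167, n = 240 months
Denominator: 1 − (1 + 0.0707/12)^(−240) = 0.755820
PMT = $114,426.60 × (0.0707/12) / 0.755820
PMT = $891.96 per month

PMT = PV × r / (1-(1+r)^(-n)) = $891.96/month


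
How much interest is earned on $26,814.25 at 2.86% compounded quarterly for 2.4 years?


Compound interest earned = final amount − principal.
A = P(1 + r/n)^(nt) = $26,814.25 × (1 + 0.0286/4)^(4 × 2.4) = $28,712.40
Interest = A − P = $28,712.40 − $26,814.25 = $1,898.15

Interest = A - P = $1,898.15


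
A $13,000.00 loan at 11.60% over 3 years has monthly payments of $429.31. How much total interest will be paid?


Total paid over the life of the loan = PMT × n.
Total paid = $429.31 × 36 = $15,455.16
Total interest = total paid − principal = $15,455.16 − $13,000.00 = $2,455.16

Total interest = (PMT × n) - PV = $2,455.16


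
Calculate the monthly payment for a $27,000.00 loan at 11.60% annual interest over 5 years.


Loan payment formula: PMT = PV × r / (1 − (1 + r)^(−n))
Monthly rate r = 0.116/12 ≈ 0.00966667, n = 60 months
Denominator: 1 − (1 + 0.116/12)^(−60) = 0.438540
PMT = $27,000.00 × (0.116/12) / 0.438540
PMT = $595.16 per month

PMT = PV × r / (1-(1+r)^(-n)) = $595.16/month


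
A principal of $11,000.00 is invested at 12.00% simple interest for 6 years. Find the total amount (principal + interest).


Total amount formula: A = P(1 + rt) = P + P·r·t
Interest: I = P × r × t = $11,000.00 × 0.12 × 6 = $7,920.00
A = P + I = $11,000.00 + $7,920.00 = $18,920.00

A = P + I = P(1 + rt) = $18,920.00


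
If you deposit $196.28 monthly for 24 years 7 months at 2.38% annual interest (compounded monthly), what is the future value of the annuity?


Future value of an ordinary annuity: FV = PMT × ((1 + r)^n − 1) / r
Monthly rate r = 0.0238/12 ≈ 0.00198333, n = 295
FV = $196.28 × ((1 + 0.0238/12)^295 − 1) / (0.0238/12)
FV = $196.28 × 400.386906
FV = $78,587.94

FV = PMT × ((1+r)^n - 1)/r = $78,587.94


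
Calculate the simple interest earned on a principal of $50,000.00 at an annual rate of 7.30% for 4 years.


Simple interest formula: I = P × r × t
I = $50,000.00 × 0.073 × 4
I = $14,600.00

I = P × r × t = $14,600.00


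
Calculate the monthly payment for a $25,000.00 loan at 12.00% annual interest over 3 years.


Loan payment formula: PMT = PV × r / (1 − (1 + r)^(−n))
Monthly rate r = 0.12/12 = 0.01, n = 36 months
Denominator: 1 − (1 + 0.12/12)^(−36) = 0.301075
PMT = $25,000.00 × (0.12/12) / 0.301075
PMT = $830.36 per month

PMT = PV × r / (1-(1+r)^(-n)) = $830.36/month


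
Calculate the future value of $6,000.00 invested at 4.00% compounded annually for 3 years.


Compound interest formula: A = P(1 + r/n)^(nt)
A = $6,000.00 × (1 + 0.04/1)^(1 × 3)
Growth factor: (1 + 0.04/1)^3 = 1.124864
A = $6,000.00 × 1.124864
A = $6,749.18

A = P(1 + r/n)^(nt) = $6,749.18


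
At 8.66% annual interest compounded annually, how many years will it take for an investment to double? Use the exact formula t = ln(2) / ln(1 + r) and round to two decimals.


Doubling condition: (1 + r)^t = 2
Take ln of both sides: t × ln(1 + r) = ln(2)
t = ln(2) / ln(1 + r)
t = 0.693147 / 0.083054
t = 8.35

t = ln(2) / ln(1 + r) = 8.35 years


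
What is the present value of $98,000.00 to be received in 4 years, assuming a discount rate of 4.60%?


Present value formula: PV = FV / (1 + r)^t
PV = $98,000.00 / (1 + 0.046)^4
PV = $98,000.00 / 1.1970898
PV = $81,865.20

PV = FV / (1 + r)^t = $81,865.20


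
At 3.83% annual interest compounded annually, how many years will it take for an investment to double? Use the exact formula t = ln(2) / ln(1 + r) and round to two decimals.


Doubling condition: (1 + r)^t = 2
Take ln of both sides: t × ln(1 + r) = ln(2)
t = ln(2) / ln(1 + r)
t = 0.693147 / 0.037585
t = 18.44

t = ln(2) / ln(1 + r) = 18.44 years


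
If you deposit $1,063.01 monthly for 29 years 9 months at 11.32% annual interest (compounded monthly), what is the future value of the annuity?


Future value of an ordinary annuity: FV = PMT × ((1 + r)^n − 1) / r
Monthly rate r = 0.1132/12 ≈ 0.00943333, n = 357
FV = $1,063.01 × ((1 + 0.1132/12)^357 − 1) / (0.1132/12)
FV = $1,063.01 × 2921.275453
FV = $3,105,345.02

FV = PMT × ((1+r)^n - 1)/r = $3,105,345.02


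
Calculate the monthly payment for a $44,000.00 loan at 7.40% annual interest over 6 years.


Loan payment formula: PMT = PV × r / (1 − (1 + r)^(−n))
Monthly rate r = 0.074/12 ≈ 0.00616667, n = 72 months
Denominator: 1 − (1 + 0.074/12)^(−72) = 0.357659
PMT = $44,000.00 × (0.074/12) / 0.357659
PMT = $758.64 per month

PMT = PV × r / (1-(1+r)^(-n)) = $758.64/month


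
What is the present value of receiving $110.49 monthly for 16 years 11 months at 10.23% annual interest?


Present value of an ordinary annuity: PV = PMT × (1 − (1 + r)^(−n)) / r
Monthly rate r = 0.1023/12 = 0.008525, n = 203
PV = $110.49 × (1 − (1 + 0.1023/12)^(−203)) / (0.1023/12)
PV = $110.49 × 96.365173
PV = $10,647.39

PV = PMT × (1-(1+r)^(-n))/r = $10,647.39


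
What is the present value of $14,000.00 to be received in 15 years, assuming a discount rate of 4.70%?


Present value formula: PV = FV / (1 + r)^t
PV = $14,000.00 / (1 + 0.047)^15
PV = $14,000.00 / 1.9915913
PV = $7,029.55

PV = FV / (1 + r)^t = $7,029.55


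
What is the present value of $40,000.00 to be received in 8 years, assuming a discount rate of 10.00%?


Present value formula: PV = FV / (1 + r)^t
PV = $40,000.00 / (1 + 0.1)^8
PV = $40,000.00 / 2.1435888
PV = $18,660.30

PV = FV / (1 + r)^t = $18,660.30


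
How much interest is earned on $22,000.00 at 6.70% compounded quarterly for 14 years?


Compound interest earned = final amount − principal.
A = P(1 + r/n)^(nt) = $22,000.00 × (1 + 0.067/4)^(4 × 14) = $55,772.08
Interest = A − P = $55,772.08 − $22,000.00 = $33,772.08

Interest = A - P = $33,772.08


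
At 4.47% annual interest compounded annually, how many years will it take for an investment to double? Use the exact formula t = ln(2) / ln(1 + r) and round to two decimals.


Doubling condition: (1 + r)^t = 2
Take ln of both sides: t × ln(1 + r) = ln(2)
t = ln(2) / ln(1 + r)
t = 0.693147 / 0.043730
t = 15.85

t = ln(2) / ln(1 + r) = 15.85 years


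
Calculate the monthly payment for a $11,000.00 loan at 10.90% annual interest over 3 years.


Loan payment formula: PMT = PV × r / (1 − (1 + r)^(−n))
Monthly rate r = 0.109/12 ≈ 0.00908333, n = 36 months
Denominator: 1 − (1 + 0.109/12)^(−36) = 0.277851
PMT = $11,000.00 × (0.109/12) / 0.277851
PMT = $359.61 per month

PMT = PV × r / (1-(1+r)^(-n)) = $359.61/month


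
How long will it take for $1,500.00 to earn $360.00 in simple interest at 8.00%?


Rearrange the simple interest formula for t:
I = P × r × t  ⇒  t = I / (P × r)
t = $360.00 / ($1,500.00 × 0.08)
t = 3

t = I/(P×r) = 3 years


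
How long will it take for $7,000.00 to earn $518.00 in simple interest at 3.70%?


Rearrange the simple interest formula for t:
I = P × r × t  ⇒  t = I / (P × r)
t = $518.00 / ($7,000.00 × 0.037)
t = 2

t = I/(P×r) = 2 years


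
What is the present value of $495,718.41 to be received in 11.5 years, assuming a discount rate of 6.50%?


Present value formula: PV = FV / (1 + r)^t
PV = $495,718.41 / (1 + 0.065)^11.5
PV = $495,718.41 / 2.063101
PV = $240,278.30

PV = FV / (1 + r)^t = $240,278.30


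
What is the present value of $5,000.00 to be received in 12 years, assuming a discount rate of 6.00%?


Present value formula: PV = FV / (1 + r)^t
PV = $5,000.00 / (1 + 0.06)^12
PV = $5,000.00 / 2.012196
PV = $2,484.85

PV = FV / (1 + r)^t = $2,484.85


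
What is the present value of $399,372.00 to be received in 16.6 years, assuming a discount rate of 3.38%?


Present value formula: PV = FV / (1 + r)^t
PV = $399,372.00 / (1 + 0.0338)^16.6
PV = $399,372.00 / 1.7363863
PV = $230,001.81

PV = FV / (1 + r)^t = $230,001.81


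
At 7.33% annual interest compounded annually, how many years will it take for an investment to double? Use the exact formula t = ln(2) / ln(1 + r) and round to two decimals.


Doubling condition: (1 + r)^t = 2
Take ln of both sides: t × ln(1 + r) = ln(2)
t = ln(2) / ln(1 + r)
t = 0.693147 / 0.070738
t = 9.80

t = ln(2) / ln(1 + r) = 9.80 years


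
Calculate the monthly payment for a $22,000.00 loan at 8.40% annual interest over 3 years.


Loan payment formula: PMT = PV × r / (1 − (1 + r)^(−n))
Monthly rate r = 0.084/12 = 0.007, n = 36 months
Denominator: 1 − (1 + 0.084/12)^(−36) = 0.222073
PMT = $22,000.00 × (0.084/12) / 0.222073
PMT = $693.47 per month

PMT = PV × r / (1-(1+r)^(-n)) = $693.47/month


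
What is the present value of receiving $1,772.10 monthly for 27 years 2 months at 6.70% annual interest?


Present value of an ordinary annuity: PV = PMT × (1 − (1 + r)^(−n)) / r
Monthly rate r = 0.067/12 ≈ 0.00558333, n = 326
PV = $1,772.10 × (1 − (1 + 0.067/12)^(−326)) / (0.067/12)
PV = $1,772.10 × 149.942518
PV = $265,713.14

PV = PMT × (1-(1+r)^(-n))/r = $265,713.14


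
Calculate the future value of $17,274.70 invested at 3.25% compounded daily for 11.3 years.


Compound interest formula: A = P(1 + r/n)^(nt)
A = $17,274.70 × (1 + 0.0325/365)^(365 × 11.3)
Growth factor: (1 + 0.0325/365)^4124.5 = 1.443735
A = $17,274.70 × 1.443735
A = $24,940.09

A = P(1 + r/n)^(nt) = $24,940.09


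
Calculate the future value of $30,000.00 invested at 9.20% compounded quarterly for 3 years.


Compound interest formula: A = P(1 + r/n)^(nt)
A = $30,000.00 × (1 + 0.092/4)^(4 × 3)
Growth factor: (1 + 0.092/4)^12 = 1.313734498
A = $30,000.00 × 1.313734498
A = $39,412.03

A = P(1 + r/n)^(nt) = $39,412.03


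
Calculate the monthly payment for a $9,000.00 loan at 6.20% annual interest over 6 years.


Loan payment formula: PMT = PV × r / (1 − (1 + r)^(−n))
Monthly rate r = 0.062/12 ≈ 0.00516667, n = 72 months
Denominator: 1 − (1 + 0.062/12)^(−72) = 0.309985
PMT = $9,000.00 × (0.062/12) / 0.309985
PMT = $150.01 per month

PMT = PV × r / (1-(1+r)^(-n)) = $150.01/month


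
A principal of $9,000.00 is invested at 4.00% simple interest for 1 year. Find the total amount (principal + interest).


Total amount formula: A = P(1 + rt) = P + P·r·t
Interest: I = P × r × t = $9,000.00 × 0.04 × 1 = $360.00
A = P + I = $9,000.00 + $360.00 = $9,360.00

A = P + I = P(1 + rt) = $9,360.00


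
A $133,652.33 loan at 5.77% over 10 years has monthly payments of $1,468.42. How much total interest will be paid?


Total paid over the life of the loan = PMT × n.
Total paid = $1,468.42 × 120 = $176,210.40
Total interest = total paid − principal = $176,210.40 − $133,652.33 = $42,558.07

Total interest = (PMT × n) - PV = $42,558.07


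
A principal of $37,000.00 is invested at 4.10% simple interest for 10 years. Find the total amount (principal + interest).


Total amount formula: A = P(1 + rt) = P + P·r·t
Interest: I = P × r × t = $37,000.00 × 0.041 × 10 = $15,170.00
A = P + I = $37,000.00 + $15,170.00 = $52,170.00

A = P + I = P(1 + rt) = $52,170.00


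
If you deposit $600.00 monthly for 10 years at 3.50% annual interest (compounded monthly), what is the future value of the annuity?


Future value of an ordinary annuity: FV = PMT × ((1 + r)^n − 1) / r
Monthly rate r = 0.035/12 ≈ 0.00291667, n = 120
FV = $600.00 × ((1 + 0.035/12)^120 − 1) / (0.035/12)
FV = $600.00 × 143.432510
FV = $86,059.51

FV = PMT × ((1+r)^n - 1)/r = $86,059.51


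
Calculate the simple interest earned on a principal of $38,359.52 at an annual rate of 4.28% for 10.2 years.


Simple interest formula: I = P × r × t
I = $38,359.52 × 0.0428 × 10.2
I = $16,746.23

I = P × r × t = $16,746.23


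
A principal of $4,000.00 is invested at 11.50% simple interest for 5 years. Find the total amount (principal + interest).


Total amount formula: A = P(1 + rt) = P + P·r·t
Interest: I = P × r × t = $4,000.00 × 0.115 × 5 = $2,300.00
A = P + I = $4,000.00 + $2,300.00 = $6,300.00

A = P + I = P(1 + rt) = $6,300.00


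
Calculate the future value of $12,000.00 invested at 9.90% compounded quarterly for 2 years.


Compound interest formula: A = P(1 + r/n)^(nt)
A = $12,000.00 × (1 + 0.099/4)^(4 × 2)
Growth factor: (1 + 0.099/4)^8 = 1.2160276
A = $12,000.00 × 1.2160276
A = $14,592.33

A = P(1 + r/n)^(nt) = $14,592.33


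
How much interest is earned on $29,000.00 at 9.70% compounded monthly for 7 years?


Compound interest earned = final amount − principal.
A = P(1 + r/n)^(nt) = $29,000.00 × (1 + 0.097/12)^(12 × 7) = $57,029.36
Interest = A − P = $57,029.36 − $29,000.00 = $28,029.36

Interest = A - P = $28,029.36


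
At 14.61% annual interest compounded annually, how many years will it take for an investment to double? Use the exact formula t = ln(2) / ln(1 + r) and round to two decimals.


Doubling condition: (1 + r)^t = 2
Take ln of both sides: t × ln(1 + r) = ln(2)
t = ln(2) / ln(1 + r)
t = 0.693147 / 0.136365
t = 5.08

t = ln(2) / ln(1 + r) = 5.08 years


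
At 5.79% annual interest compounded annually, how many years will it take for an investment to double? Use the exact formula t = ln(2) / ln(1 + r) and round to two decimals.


Doubling condition: (1 + r)^t = 2
Take ln of both sides: t × ln(1 + r) = ln(2)
t = ln(2) / ln(1 + r)
t = 0.693147 / 0.056286
t = 12.31

t = ln(2) / ln(1 + r) = 12.31 years


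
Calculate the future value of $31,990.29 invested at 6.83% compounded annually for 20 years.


Compound interest formula: A = P(1 + r/n)^(nt)
A = $31,990.29 × (1 + 0.0683/1)^(1 × 20)
Growth factor: (1 + 0.0683/1)^20 = 3.748561
A = $31,990.29 × 3.748561
A = $119,917.55

A = P(1 + r/n)^(nt) = $119,917.55


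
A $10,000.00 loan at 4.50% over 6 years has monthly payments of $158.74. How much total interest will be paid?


Total paid over the life of the loan = PMT × n.
Total paid = $158.74 × 72 = $11,429.28
Total interest = total paid − principal = $11,429.28 − $10,000.00 = $1,429.28

Total interest = (PMT × n) - PV = $1,429.28


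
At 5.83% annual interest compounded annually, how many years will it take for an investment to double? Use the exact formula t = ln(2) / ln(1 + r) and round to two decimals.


Doubling condition: (1 + r)^t = 2
Take ln of both sides: t × ln(1 + r) = ln(2)
t = ln(2) / ln(1 + r)
t = 0.693147 / 0.056664
t = 12.23

t = ln(2) / ln(1 + r) = 12.23 years


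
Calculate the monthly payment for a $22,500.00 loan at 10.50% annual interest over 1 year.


Loan payment formula: PMT = PV × r / (1 − (1 + r)^(−n))
Monthly rate r = 0.105/12 = 0.00875, n = 12 months
Denominator: 1 − (1 + 0.105/12)^(−12) = 0.0992642
PMT = $22,500.00 × (0.105/12) / 0.0992642
PMT = $1,983.34 per month

PMT = PV × r / (1-(1+r)^(-n)) = $1,983.34/month


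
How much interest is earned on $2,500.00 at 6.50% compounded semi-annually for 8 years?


Compound interest earned = final amount − principal.
A = P(1 + r/n)^(nt) = $2,500.00 × (1 + 0.065/2)^(2 × 8) = $4,170.43
Interest = A − P = $4,170.43 − $2,500.00 = $1,670.43

Interest = A - P = $1,670.43


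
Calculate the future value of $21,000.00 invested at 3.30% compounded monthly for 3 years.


Compound interest formula: A = P(1 + r/n)^(nt)
A = $21,000.00 × (1 + 0.033/12)^(12 × 3)
Growth factor: (1 + 0.033/12)^36 = 1.103916
A = $21,000.00 × 1.103916
A = $23,182.24

A = P(1 + r/n)^(nt) = $23,182.24


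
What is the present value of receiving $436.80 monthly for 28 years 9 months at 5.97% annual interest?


Present value of an ordinary annuity: PV = PMT × (1 − (1 + r)^(−n)) / r
Monthly rate r = 0.0597/12 = 0.004975, n = 345
PV = $436.80 × (1 − (1 + 0.0597/12)^(−345)) / (0.0597/12)
PV = $436.80 × 164.727069
PV = $71,952.78

PV = PMT × (1-(1+r)^(-n))/r = $71,952.78


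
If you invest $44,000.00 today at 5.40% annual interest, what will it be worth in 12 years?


Future value formula: FV = PV × (1 + r)^t
FV = $44,000.00 × (1 + 0.054)^12
FV = $44,000.00 × 1.8796948
FV = $82,706.57

FV = PV × (1 + r)^t = $82,706.57


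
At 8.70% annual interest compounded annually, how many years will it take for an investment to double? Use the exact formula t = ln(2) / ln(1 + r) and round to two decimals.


Doubling condition: (1 + r)^t = 2
Take ln of both sides: t × ln(1 + r) = ln(2)
t = ln(2) / ln(1 + r)
t = 0.693147 / 0.083422
t = 8.31

t = ln(2) / ln(1 + r) = 8.31 years


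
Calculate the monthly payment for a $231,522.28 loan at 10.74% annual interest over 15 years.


Loan payment formula: PMT = PV × r / (1 − (1 + r)^(−n))
Monthly rate r = 0.1074/12 = 0.00895, n = 180 months
Denominator: 1 − (1 + 0.1074/12)^(−180) = 0.798876
PMT = $231,522.28 × (0.1074/12) / 0.798876
PMT = $2,593.80 per month

PMT = PV × r / (1-(1+r)^(-n)) = $2,593.80/month


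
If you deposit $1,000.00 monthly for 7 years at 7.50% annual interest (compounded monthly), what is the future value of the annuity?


Future value of an ordinary annuity: FV = PMT × ((1 + r)^n − 1) / r
Monthly rate r = 0.075/12 = 0.00625, n = 84
FV = $1,000.00 × ((1 + 0.075/12)^84 − 1) / (0.075/12)
FV = $1,000.00 × 110.031871
FV = $110,031.87

FV = PMT × ((1+r)^n - 1)/r = $110,031.87


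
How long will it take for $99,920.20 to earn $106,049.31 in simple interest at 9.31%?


Rearrange the simple interest formula for t:
I = P × r × t  ⇒  t = I / (P × r)
t = $106,049.31 / ($99,920.20 × 0.0931)
t = 11.4

t = I/(P×r) = 11.4 years


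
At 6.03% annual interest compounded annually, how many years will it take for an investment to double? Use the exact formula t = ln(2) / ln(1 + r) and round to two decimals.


Doubling condition: (1 + r)^t = 2
Take ln of both sides: t × ln(1 + r) = ln(2)
t = ln(2) / ln(1 + r)
t = 0.693147 / 0.058552
t = 11.84

t = ln(2) / ln(1 + r) = 11.84 years


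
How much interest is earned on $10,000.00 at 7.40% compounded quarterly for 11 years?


Compound interest earned = final amount − principal.
A = P(1 + r/n)^(nt) = $10,000.00 × (1 + 0.074/4)^(4 × 11) = $22,401.93
Interest = A − P = $22,401.93 − $10,000.00 = $12,401.93

Interest = A - P = $12,401.93


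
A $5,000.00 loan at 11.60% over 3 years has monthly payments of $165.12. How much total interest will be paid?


Total paid over the life of the loan = PMT × n.
Total paid = $165.12 × 36 = $5,944.32
Total interest = total paid − principal = $5,944.32 − $5,000.00 = $944.32

Total interest = (PMT × n) - PV = $944.32


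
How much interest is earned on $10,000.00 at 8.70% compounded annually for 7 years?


Compound interest earned = final amount − principal.
A = P(1 + r/n)^(nt) = $10,000.00 × (1 + 0.087/1)^(1 × 7) = $17,931.09
Interest = A − P = $17,931.09 − $10,000.00 = $7,931.09

Interest = A - P = $7,931.09


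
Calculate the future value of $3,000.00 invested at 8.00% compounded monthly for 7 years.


Compound interest formula: A = P(1 + r/n)^(nt)
A = $3,000.00 × (1 + 0.08/12)^(12 × 7)
Growth factor: (1 + 0.08/12)^84 = 1.747422
A = $3,000.00 × 1.747422
A = $5,242.27

A = P(1 + r/n)^(nt) = $5,242.27


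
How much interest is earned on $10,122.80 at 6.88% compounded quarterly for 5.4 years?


Compound interest earned = final amount − principal.
A = P(1 + r/n)^(nt) = $10,122.80 × (1 + 0.0688/4)^(4 × 5.4) = $14,631.13
Interest = A − P = $14,631.13 − $10,122.80 = $4,508.33

Interest = A - P = $4,508.33


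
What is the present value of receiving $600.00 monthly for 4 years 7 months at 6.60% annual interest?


Present value of an ordinary annuity: PV = PMT × (1 − (1 + r)^(−n)) / r
Monthly rate r = 0.066/12 = 0.0055, n = 55
PV = $600.00 × (1 − (1 + 0.066/12)^(−55)) / (0.066/12)
PV = $600.00 × 47.348868
PV = $28,409.32

PV = PMT × (1-(1+r)^(-n))/r = $28,409.32


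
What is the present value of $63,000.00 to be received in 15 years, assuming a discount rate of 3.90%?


Present value formula: PV = FV / (1 + r)^t
PV = $63,000.00 / (1 + 0.039)^15
PV = $63,000.00 / 1.7751425
PV = $35,490.11

PV = FV / (1 + r)^t = $35,490.11


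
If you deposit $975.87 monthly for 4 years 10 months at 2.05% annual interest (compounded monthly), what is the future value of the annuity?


Future value of an ordinary annuity: FV = PMT × ((1 + r)^n − 1) / r
Monthly rate r = 0.0205/12 ≈ 0.00170833, n = 58
FV = $975.87 × ((1 + 0.0205/12)^58 − 1) / (0.0205/12)
FV = $975.87 × 60.9160801
FV = $59,446.18

FV = PMT × ((1+r)^n - 1)/r = $59,446.18


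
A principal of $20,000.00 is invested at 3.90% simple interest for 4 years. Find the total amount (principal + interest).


Total amount formula: A = P(1 + rt) = P + P·r·t
Interest: I = P × r × t = $20,000.00 × 0.039 × 4 = $3,120.00
A = P + I = $20,000.00 + $3,120.00 = $23,120.00

A = P + I = P(1 + rt) = $23,120.00


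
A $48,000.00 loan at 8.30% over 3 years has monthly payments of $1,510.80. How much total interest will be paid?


Total paid over the life of the loan = PMT × n.
Total paid = $1,510.80 × 36 = $54,388.80
Total interest = total paid − principal = $54,388.80 − $48,000.00 = $6,388.80

Total interest = (PMT × n) - PV = $6,388.80


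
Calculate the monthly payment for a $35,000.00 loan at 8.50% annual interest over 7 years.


Loan payment formula: PMT = PV × r / (1 − (1 + r)^(−n))
Monthly rate r = 0.085/12 ≈ 0.00708333, n = 84 months
Denominator: 1 − (1 + 0.085/12)^(−84) = 0.447279
PMT = $35,000.00 × (0.085/12) / 0.447279
PMT = $554.28 per month

PMT = PV × r / (1-(1+r)^(-n)) = $554.28/month


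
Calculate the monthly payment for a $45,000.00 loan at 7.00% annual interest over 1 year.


Loan payment formula: PMT = PV × r / (1 − (1 + r)^(−n))
Monthly rate r = 0.07/12 ≈ 0.00583333, n = 12 months
Denominator: 1 − (1 + 0.07/12)^(−12) = 0.06741653
PMT = $45,000.00 × (0.07/12) / 0.06741653
PMT = $3,893.70 per month

PMT = PV × r / (1-(1+r)^(-n)) = $3,893.70/month


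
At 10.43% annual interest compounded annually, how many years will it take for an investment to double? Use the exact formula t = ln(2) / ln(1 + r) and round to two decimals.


Doubling condition: (1 + r)^t = 2
Take ln of both sides: t × ln(1 + r) = ln(2)
t = ln(2) / ln(1 + r)
t = 0.693147 / 0.099212
t = 6.99

t = ln(2) / ln(1 + r) = 6.99 years


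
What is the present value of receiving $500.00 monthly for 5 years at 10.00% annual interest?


Present value of an ordinary annuity: PV = PMT × (1 − (1 + r)^(−n)) / r
Monthly rate r = 0.1/12 ≈ 0.00833333, n = 60
PV = $500.00 × (1 − (1 + 0.1/12)^(−60)) / (0.1/12)
PV = $500.00 × 47.065369
PV = $23,532.68

PV = PMT × (1-(1+r)^(-n))/r = $23,532.68


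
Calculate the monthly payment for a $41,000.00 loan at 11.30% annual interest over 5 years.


Loan payment formula: PMT = PV × r / (1 − (1 + r)^(−n))
Monthly rate r = 0.113/12 ≈ 0.00941667, n = 60 months
Denominator: 1 − (1 + 0.113/12)^(−60) = 0.430135
PMT = $41,000.00 × (0.113/12) / 0.430135
PMT = $897.59 per month

PMT = PV × r / (1-(1+r)^(-n)) = $897.59/month


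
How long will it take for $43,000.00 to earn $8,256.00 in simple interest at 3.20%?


Rearrange the simple interest formula for t:
I = P × r × t  ⇒  t = I / (P × r)
t = $8,256.00 / ($43,000.00 × 0.032)
t = 6

t = I/(P×r) = 6 years


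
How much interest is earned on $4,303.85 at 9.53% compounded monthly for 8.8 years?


Compound interest earned = final amount − principal.
A = P(1 + r/n)^(nt) = $4,303.85 × (1 + 0.0953/12)^(12 × 8.8) = $9,922.82
Interest = A − P = $9,922.82 − $4,303.85 = $5,618.97

Interest = A - P = $5,618.97


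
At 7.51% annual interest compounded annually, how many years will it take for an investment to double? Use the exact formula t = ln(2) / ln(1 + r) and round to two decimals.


Doubling condition: (1 + r)^t = 2
Take ln of both sides: t × ln(1 + r) = ln(2)
t = ln(2) / ln(1 + r)
t = 0.693147 / 0.072414
t = 9.57

t = ln(2) / ln(1 + r) = 9.57 years


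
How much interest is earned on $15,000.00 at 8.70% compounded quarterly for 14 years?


Compound interest earned = final amount − principal.
A = P(1 + r/n)^(nt) = $15,000.00 × (1 + 0.087/4)^(4 × 14) = $50,048.55
Interest = A − P = $50,048.55 − $15,000.00 = $35,048.55

Interest = A - P = $35,048.55


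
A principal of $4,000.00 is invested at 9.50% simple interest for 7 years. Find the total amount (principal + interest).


Total amount formula: A = P(1 + rt) = P + P·r·t
Interest: I = P × r × t = $4,000.00 × 0.095 × 7 = $2,660.00
A = P + I = $4,000.00 + $2,660.00 = $6,660.00

A = P + I = P(1 + rt) = $6,660.00


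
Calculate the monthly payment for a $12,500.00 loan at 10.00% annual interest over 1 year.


Loan payment formula: PMT = PV × r / (1 − (1 + r)^(−n))
Monthly rate r = 0.1/12 ≈ 0.00833333, n = 12 months
Denominator: 1 − (1 + 0.1/12)^(−12) = 0.0947876
PMT = $12,500.00 × (0.1/12) / 0.0947876
PMT = $1,098.95 per month

PMT = PV × r / (1-(1+r)^(-n)) = $1,098.95/month


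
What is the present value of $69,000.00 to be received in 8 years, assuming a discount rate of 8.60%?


Present value formula: PV = FV / (1 + r)^t
PV = $69,000.00 / (1 + 0.086)^8
PV = $69,000.00 / 1.9348112
PV = $35,662.39

PV = FV / (1 + r)^t = $35,662.39


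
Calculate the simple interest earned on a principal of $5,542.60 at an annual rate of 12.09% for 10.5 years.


Simple interest formula: I = P × r × t
I = $5,542.60 × 0.1209 × 10.5
I = $7,036.05

I = P × r × t = $7,036.05


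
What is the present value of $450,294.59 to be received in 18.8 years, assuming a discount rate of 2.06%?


Present value formula: PV = FV / (1 + r)^t
PV = $450,294.59 / (1 + 0.0206)^18.8
PV = $450,294.59 / 1.46718407
PV = $306,910.77

PV = FV / (1 + r)^t = $306,910.77


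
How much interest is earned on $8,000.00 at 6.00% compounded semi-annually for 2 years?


Compound interest earned = final amount − principal.
A = P(1 + r/n)^(nt) = $8,000.00 × (1 + 0.06/2)^(2 × 2) = $9,004.07
Interest = A − P = $9,004.07 − $8,000.00 = $1,004.07

Interest = A - P = $1,004.07


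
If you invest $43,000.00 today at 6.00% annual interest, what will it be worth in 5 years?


Future value formula: FV = PV × (1 + r)^t
FV = $43,000.00 × (1 + 0.06)^5
FV = $43,000.00 × 1.3382256
FV = $57,543.70

FV = PV × (1 + r)^t = $57,543.70


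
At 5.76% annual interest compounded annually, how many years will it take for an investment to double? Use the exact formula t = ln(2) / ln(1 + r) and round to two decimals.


Doubling condition: (1 + r)^t = 2
Take ln of both sides: t × ln(1 + r) = ln(2)
t = ln(2) / ln(1 + r)
t = 0.693147 / 0.056002
t = 12.38

t = ln(2) / ln(1 + r) = 12.38 years


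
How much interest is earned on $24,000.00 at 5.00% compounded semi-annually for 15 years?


Compound interest earned = final amount − principal.
A = P(1 + r/n)^(nt) = $24,000.00 × (1 + 0.05/2)^(2 × 15) = $50,341.62
Interest = A − P = $50,341.62 − $24,000.00 = $26,341.62

Interest = A - P = $26,341.62


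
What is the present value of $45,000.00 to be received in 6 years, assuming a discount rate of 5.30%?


Present value formula: PV = FV / (1 + r)^t
PV = $45,000.00 / (1 + 0.053)^6
PV = $45,000.00 / 1.3632334
PV = $33,009.75

PV = FV / (1 + r)^t = $33,009.75


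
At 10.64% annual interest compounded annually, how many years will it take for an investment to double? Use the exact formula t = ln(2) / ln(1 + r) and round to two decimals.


Doubling condition: (1 + r)^t = 2
Take ln of both sides: t × ln(1 + r) = ln(2)
t = ln(2) / ln(1 + r)
t = 0.693147 / 0.101112
t = 6.86

t = ln(2) / ln(1 + r) = 6.86 years


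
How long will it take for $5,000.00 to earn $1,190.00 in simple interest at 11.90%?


Rearrange the simple interest formula for t:
I = P × r × t  ⇒  t = I / (P × r)
t = $1,190.00 / ($5,000.00 × 0.119)
t = 2

t = I/(P×r) = 2 years


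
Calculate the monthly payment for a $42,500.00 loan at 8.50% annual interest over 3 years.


Loan payment formula: PMT = PV × r / (1 − (1 + r)^(−n))
Monthly rate r = 0.085/12 ≈ 0.00708333, n = 36 months
Denominator: 1 − (1 + 0.085/12)^(−36) = 0.224387
PMT = $42,500.00 × (0.085/12) / 0.224387
PMT = $1,341.62 per month

PMT = PV × r / (1-(1+r)^(-n)) = $1,341.62/month


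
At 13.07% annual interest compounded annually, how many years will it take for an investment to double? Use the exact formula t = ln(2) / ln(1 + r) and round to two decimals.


Doubling condition: (1 + r)^t = 2
Take ln of both sides: t × ln(1 + r) = ln(2)
t = ln(2) / ln(1 + r)
t = 0.693147 / 0.122837
t = 5.64

t = ln(2) / ln(1 + r) = 5.64 years


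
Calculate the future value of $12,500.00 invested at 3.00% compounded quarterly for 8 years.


Compound interest formula: A = P(1 + r/n)^(nt)
A = $12,500.00 × (1 + 0.03/4)^(4 × 8)
Growth factor: (1 + 0.03/4)^32 = 1.270111
A = $12,500.00 × 1.270111
A = $15,876.39

A = P(1 + r/n)^(nt) = $15,876.39


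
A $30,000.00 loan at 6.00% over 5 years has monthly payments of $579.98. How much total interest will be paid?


Total paid over the life of the loan = PMT × n.
Total paid = $579.98 × 60 = $34,798.80
Total interest = total paid − principal = $34,798.80 − $30,000.00 = $4,798.80

Total interest = (PMT × n) - PV = $4,798.80


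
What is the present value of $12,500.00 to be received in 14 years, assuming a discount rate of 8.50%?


Present value formula: PV = FV / (1 + r)^t
PV = $12,500.00 / (1 + 0.085)^14
PV = $12,500.00 / 3.133404
PV = $3,989.27

PV = FV / (1 + r)^t = $3,989.27


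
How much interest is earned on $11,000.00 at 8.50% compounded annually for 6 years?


Compound interest earned = final amount − principal.
A = P(1 + r/n)^(nt) = $11,000.00 × (1 + 0.085/1)^(1 × 6) = $17,946.14
Interest = A − P = $17,946.14 − $11,000.00 = $6,946.14

Interest = A - P = $6,946.14


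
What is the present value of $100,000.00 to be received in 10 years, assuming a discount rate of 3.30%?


Present value formula: PV = FV / (1 + r)^t
PV = $100,000.00 / (1 + 0.033)^10
PV = $100,000.00 / 1.3835766
PV = $72,276.45

PV = FV / (1 + r)^t = $72,276.45


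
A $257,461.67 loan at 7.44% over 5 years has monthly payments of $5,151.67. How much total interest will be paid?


Total paid over the life of the loan = PMT × n.
Total paid = $5,151.67 × 60 = $309,100.20
Total interest = total paid − principal = $309,100.20 − $257,461.67 = $51,638.53

Total interest = (PMT × n) - PV = $51,638.53


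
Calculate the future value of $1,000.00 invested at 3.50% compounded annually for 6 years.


Compound interest formula: A = P(1 + r/n)^(nt)
A = $1,000.00 × (1 + 0.035/1)^(1 × 6)
Growth factor: (1 + 0.035/1)^6 = 1.2292553
A = $1,000.00 × 1.2292553
A = $1,229.26

A = P(1 + r/n)^(nt) = $1,229.26


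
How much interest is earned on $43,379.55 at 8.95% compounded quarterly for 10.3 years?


Compound interest earned = final amount − principal.
A = P(1 + r/n)^(nt) = $43,379.55 × (1 + 0.0895/4)^(4 × 10.3) = $107,950.87
Interest = A − P = $107,950.87 − $43,379.55 = $64,571.32

Interest = A - P = $64,571.32


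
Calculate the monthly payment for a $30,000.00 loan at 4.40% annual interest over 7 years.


Loan payment formula: PMT = PV × r / (1 − (1 + r)^(−n))
Monthly rate r = 0.044/12 ≈ 0.00366667, n = 84 months
Denominator: 1 − (1 + 0.044/12)^(−84) = 0.264671
PMT = $30,000.00 × (0.044/12) / 0.264671
PMT = $415.61 per month

PMT = PV × r / (1-(1+r)^(-n)) = $415.61/month
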